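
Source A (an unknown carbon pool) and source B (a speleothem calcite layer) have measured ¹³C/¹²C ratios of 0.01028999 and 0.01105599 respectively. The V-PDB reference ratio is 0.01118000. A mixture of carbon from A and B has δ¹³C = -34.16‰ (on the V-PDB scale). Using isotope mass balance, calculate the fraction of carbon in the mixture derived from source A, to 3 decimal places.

0.337

δ_A = (0.01028999/0.01118000 − 1)×1000 = (0.920393 − 1)×1000 = -79.607‰
δ_B = (0.01105599/0.01118000 − 1)×1000 = (0.988908 − 1)×1000 = -11.092‰
f_A = (δ_mix − δ_B)/(δ_A − δ_B) = (-34.16 − (-11.092))/(-79.607 − (-11.092))
f_A = -23.068 / -68.515 = 0.3367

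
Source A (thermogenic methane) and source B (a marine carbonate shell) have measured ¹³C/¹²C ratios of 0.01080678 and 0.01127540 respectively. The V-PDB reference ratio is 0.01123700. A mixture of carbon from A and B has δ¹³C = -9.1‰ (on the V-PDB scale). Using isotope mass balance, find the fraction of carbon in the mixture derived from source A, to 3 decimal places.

δ_A = (0.01080678/0.01123700 − 1)×1000 = (0.961714 − 1)×1000 = -38.286‰
δ_B = (0.01127540/0.01123700 − 1)×1000 = (1.003417 − 1)×1000 = 3.417‰
f_A = (δ_mix − δ_B)/(δ_A − δ_B) = (-9.1 − (3.417))/(-38.286 − (3.417))
f_A = -12.517 / -41.703 = 0.3002

0.300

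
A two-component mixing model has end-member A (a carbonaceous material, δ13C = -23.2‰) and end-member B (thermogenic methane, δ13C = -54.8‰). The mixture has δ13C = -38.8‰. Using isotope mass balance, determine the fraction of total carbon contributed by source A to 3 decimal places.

δ_mix = f_A·δ_A + (1 − f_A)·δ_B  ⇒  f_A = (δ_mix − δ_B)/(δ_A − δ_B)
f_A = (-38.8 − (-54.8)) / (-23.2 − (-54.8))
f_A = 16.0 / 31.6 = 0.5063

0.506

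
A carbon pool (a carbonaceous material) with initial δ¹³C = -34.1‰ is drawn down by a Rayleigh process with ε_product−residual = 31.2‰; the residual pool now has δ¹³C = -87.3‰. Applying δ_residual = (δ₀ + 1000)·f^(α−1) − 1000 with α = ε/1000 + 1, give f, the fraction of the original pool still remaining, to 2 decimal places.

α − 1 = ε/1000 = 0.0312
(δ_res + 1000)/(δ₀ + 1000) = (-87.3 + 1000)/(-34.1 + 1000) = 912.7/965.9 = 0.944922
f = 0.944922^(1/0.0312) = exp(ln(0.944922)/0.0312) = exp(-0.05665/0.0312)
f = exp(-1.8158) = 0.1627

0.16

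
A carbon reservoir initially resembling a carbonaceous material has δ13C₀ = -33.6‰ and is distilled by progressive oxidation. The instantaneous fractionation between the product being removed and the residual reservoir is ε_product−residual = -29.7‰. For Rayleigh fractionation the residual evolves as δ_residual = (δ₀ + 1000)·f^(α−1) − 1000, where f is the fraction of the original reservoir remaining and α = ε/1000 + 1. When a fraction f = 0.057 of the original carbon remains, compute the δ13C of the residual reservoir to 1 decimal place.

52.2‰

Rayleigh residual: δ_res = (δ₀ + 1000)·f^(α−1) − 1000
α = ε/1000 + 1 = 0.97030, so α − 1 = -0.02970
f^(α−1) = 0.057^(-0.02970) = 1.088806
δ_res = (-33.6 + 1000) × 1.088806 − 1000 = 1052.222 − 1000 = 52.22‰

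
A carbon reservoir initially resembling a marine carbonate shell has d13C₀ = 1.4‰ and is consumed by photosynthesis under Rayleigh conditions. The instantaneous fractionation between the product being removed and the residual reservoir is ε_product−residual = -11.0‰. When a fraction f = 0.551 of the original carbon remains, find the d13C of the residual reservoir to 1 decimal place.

Rayleigh residual: δ_res = (δ₀ + 1000)·f^(α−1) − 1000
α = ε/1000 + 1 = 0.98900, so α − 1 = -0.01100
f^(α−1) = 0.551^(-0.01100) = 1.006578
δ_res = (1.4 + 1000) × 1.006578 − 1000 = 1007.987 − 1000 = 7.99‰

8.0‰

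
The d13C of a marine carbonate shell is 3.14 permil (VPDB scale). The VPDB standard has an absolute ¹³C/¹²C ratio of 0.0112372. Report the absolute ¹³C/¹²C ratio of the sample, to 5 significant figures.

0.011272

R_sample = R_standard × (d13C/1000 + 1)
R_sample = 0.0112372 × (3.14/1000 + 1) = 0.0112372 × 1.003140
R_sample = 0.0112725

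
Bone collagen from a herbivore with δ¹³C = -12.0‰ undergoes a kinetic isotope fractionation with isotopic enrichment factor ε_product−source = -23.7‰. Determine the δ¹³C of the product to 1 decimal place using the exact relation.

Exactly, δ_product = (δ_source + 1000)·(ε/1000 + 1) − 1000.
δ_product = (-12.0 + 1000) × (-23.7/1000 + 1) − 1000
δ_product = -35.42‰

-35.4‰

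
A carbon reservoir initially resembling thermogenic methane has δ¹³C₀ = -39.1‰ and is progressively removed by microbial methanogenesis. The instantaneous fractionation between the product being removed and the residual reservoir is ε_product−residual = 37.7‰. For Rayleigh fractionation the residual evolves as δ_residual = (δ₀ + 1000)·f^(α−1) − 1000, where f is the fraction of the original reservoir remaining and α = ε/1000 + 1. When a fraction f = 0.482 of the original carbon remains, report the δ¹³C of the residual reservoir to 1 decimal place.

Rayleigh residual: δ_res = (δ₀ + 1000)·f^(α−1) − 1000
α = ε/1000 + 1 = 1.03770, so α − 1 = 0.03770
f^(α−1) = 0.482^(0.03770) = 0.972861
δ_res = (-39.1 + 1000) × 0.972861 − 1000 = 934.822 − 1000 = -65.18‰

-65.2‰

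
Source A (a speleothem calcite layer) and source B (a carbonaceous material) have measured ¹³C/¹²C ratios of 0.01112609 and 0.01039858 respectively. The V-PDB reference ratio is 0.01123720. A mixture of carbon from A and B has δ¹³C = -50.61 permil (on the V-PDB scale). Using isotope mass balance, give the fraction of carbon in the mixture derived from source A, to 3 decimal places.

δ_A = (0.01112609/0.01123720 − 1)×1000 = (0.990112 − 1)×1000 = -9.888 permil
δ_B = (0.01039858/0.01123720 − 1)×1000 = (0.925371 − 1)×1000 = -74.629 permil
f_A = (δ_mix − δ_B)/(δ_A − δ_B) = (-50.61 − (-74.629))/(-9.888 − (-74.629))
f_A = 24.019 / 64.741 = 0.3710

0.371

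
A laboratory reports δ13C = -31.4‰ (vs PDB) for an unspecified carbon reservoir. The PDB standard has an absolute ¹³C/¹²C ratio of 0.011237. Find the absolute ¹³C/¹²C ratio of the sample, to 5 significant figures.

R_sample = R_standard × (δ13C/1000 + 1)
R_sample = 0.011237 × (-31.4/1000 + 1) = 0.011237 × 0.968600
R_sample = 0.0108842

0.010884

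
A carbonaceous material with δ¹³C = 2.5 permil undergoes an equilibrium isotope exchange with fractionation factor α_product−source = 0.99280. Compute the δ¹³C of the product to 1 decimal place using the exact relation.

δ_product = (δ_source + 1000)·α − 1000
δ_product = (2.5 + 1000) × 0.99280 − 1000
δ_product = 995.282 − 1000 = -4.72 permil

-4.7 permil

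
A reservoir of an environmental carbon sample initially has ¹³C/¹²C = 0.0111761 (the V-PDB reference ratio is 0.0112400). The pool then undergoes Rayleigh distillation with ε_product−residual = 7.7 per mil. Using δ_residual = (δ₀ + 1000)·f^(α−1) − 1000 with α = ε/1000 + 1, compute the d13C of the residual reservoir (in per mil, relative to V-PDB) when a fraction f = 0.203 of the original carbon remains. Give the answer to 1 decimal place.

δ₀ = (0.0111761/0.0112400 − 1)×1000 = (0.994315 − 1)×1000 = -5.685 per mil
α − 1 = ε/1000 = 0.0077
f^(α−1) = 0.203^(0.0077) = 0.987797
δ_res = (-5.685 + 1000) × 0.987797 − 1000 = 982.181 − 1000 = -17.82 per mil

-17.8 per mil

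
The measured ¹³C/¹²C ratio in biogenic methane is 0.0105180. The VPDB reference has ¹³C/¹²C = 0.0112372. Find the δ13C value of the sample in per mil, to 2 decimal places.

-64.00 per mil

δ13C = (R_sample / R_standard − 1) × 1000
R_sample / R_standard = 0.0105180 / 0.0112372 = 0.935998
δ13C = (0.935998 − 1) × 1000 = -64.002 per mil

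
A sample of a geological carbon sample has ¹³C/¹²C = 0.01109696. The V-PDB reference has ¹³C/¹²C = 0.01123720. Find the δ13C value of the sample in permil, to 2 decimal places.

δ13C = (R_sample / R_standard − 1) × 1000
R_sample / R_standard = 0.01109696 / 0.01123720 = 0.987520
δ13C = (0.987520 − 1) × 1000 = -12.480 permil

-12.48 permil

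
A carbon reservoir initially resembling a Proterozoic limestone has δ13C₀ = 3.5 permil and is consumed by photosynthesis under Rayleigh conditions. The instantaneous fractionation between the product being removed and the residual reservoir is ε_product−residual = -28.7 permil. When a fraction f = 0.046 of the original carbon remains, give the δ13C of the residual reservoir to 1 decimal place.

96.2 permil

Rayleigh residual: δ_res = (δ₀ + 1000)·f^(α−1) − 1000
α = ε/1000 + 1 = 0.97130, so α − 1 = -0.02870
f^(α−1) = 0.046^(-0.02870) = 1.092393
δ_res = (3.5 + 1000) × 1.092393 − 1000 = 1096.216 − 1000 = 96.22 permil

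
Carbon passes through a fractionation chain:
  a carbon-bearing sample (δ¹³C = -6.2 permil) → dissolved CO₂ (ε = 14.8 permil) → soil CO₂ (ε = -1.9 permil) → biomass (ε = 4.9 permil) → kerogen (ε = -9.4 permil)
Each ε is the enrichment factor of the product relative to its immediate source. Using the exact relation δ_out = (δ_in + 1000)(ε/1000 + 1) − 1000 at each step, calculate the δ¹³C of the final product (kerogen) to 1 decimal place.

step 1: δ = (-6.20 + 1000)·(14.8/1000 + 1) − 1000 = 8.51 permil
step 2: δ = (8.51 + 1000)·(-1.9/1000 + 1) − 1000 = 6.59 permil
step 3: δ = (6.59 + 1000)·(4.9/1000 + 1) − 1000 = 11.52 permil
step 4: δ = (11.52 + 1000)·(-9.4/1000 + 1) − 1000 = 2.02 permil

2.0 permil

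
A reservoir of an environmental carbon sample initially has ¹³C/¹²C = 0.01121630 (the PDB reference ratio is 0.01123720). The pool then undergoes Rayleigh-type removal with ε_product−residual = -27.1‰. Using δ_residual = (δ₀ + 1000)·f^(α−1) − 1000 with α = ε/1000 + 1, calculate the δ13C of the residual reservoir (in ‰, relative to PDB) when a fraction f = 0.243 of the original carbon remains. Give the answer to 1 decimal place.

δ₀ = (0.01121630/0.01123720 − 1)×1000 = (0.998140 − 1)×1000 = -1.860‰
α − 1 = ε/1000 = -0.0271
f^(α−1) = 0.243^(-0.0271) = 1.039083
δ_res = (-1.860 + 1000) × 1.039083 − 1000 = 1037.150 − 1000 = 37.15‰

37.2‰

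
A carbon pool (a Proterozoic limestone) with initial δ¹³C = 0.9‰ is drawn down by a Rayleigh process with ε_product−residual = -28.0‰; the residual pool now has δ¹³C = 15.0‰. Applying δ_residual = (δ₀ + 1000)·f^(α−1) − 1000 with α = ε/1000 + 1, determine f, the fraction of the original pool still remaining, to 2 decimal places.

0.61

α − 1 = ε/1000 = -0.0280
(δ_res + 1000)/(δ₀ + 1000) = (15.0 + 1000)/(0.9 + 1000) = 1015.0/1000.9 = 1.014087
f = 1.014087^(1/-0.0280) = exp(ln(1.014087)/-0.0280) = exp(0.01399/-0.0280)
f = exp(-0.4996) = 0.6068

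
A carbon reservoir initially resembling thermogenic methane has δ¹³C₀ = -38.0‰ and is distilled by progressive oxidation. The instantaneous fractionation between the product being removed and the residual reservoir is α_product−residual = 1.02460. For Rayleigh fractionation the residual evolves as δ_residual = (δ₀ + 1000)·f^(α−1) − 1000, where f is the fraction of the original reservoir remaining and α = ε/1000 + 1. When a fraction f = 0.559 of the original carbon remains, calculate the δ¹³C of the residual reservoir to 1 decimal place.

-51.7‰

Rayleigh residual: δ_res = (δ₀ + 1000)·f^(α−1) − 1000
α − 1 = 0.02460
f^(α−1) = 0.559^(0.02460) = 0.985794
δ_res = (-38.0 + 1000) × 0.985794 − 1000 = 948.334 − 1000 = -51.67‰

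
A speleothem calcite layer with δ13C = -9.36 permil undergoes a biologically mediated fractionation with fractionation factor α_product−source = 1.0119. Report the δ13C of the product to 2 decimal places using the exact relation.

δ_product = (δ_source + 1000)·α − 1000
δ_product = (-9.36 + 1000) × 1.0119 − 1000
δ_product = 1002.429 − 1000 = 2.429 permil

2.43 permil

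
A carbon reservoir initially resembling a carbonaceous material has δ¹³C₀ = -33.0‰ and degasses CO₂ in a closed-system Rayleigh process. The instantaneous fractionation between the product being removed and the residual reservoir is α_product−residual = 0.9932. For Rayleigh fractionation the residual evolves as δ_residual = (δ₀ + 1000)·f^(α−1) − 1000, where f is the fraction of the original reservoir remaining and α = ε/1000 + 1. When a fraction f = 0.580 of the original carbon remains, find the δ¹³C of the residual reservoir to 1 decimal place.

-29.4‰

Rayleigh residual: δ_res = (δ₀ + 1000)·f^(α−1) − 1000
α − 1 = -0.00680
f^(α−1) = 0.580^(-0.00680) = 1.003711
δ_res = (-33.0 + 1000) × 1.003711 − 1000 = 970.589 − 1000 = -29.41‰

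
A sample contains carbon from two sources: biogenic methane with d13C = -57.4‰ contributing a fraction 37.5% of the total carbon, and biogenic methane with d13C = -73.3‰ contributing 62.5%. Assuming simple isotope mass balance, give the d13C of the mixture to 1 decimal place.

δ_mix = f_A·δ_A + f_B·δ_B
δ_mix = 0.375 × (-57.4) + 0.625 × (-73.3)
δ_mix = -21.52 + -45.81 = -67.34‰

-67.3‰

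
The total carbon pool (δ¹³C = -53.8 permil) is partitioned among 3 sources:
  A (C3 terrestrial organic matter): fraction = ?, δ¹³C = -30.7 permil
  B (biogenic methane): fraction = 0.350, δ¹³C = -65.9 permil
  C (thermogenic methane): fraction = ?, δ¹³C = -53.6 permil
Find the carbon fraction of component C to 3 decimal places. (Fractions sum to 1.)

Let f_C and f_A be the unknown fractions; fractions sum to 1 so f_C + f_A = 0.650.
Mass balance: Σ fᵢ·δᵢ = δ_bulk ⇒ f_C·(-53.6) + f_A·(-30.7) = -53.8 − (-23.065) = -30.735
Substitute f_A = 0.650 − f_C:
f_C·(-53.6 − -30.7) = -30.735 − 0.650×(-30.7) = -10.780
f_C = -10.780 / -22.9 = 0.4707

0.471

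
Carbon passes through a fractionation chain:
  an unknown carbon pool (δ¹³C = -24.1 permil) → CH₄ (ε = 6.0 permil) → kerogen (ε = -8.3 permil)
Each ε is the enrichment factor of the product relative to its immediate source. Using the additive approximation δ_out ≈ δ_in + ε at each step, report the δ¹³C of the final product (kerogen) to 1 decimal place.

-26.4 permil

step 1: δ ≈ -24.1 + (6.0) = -18.1 permil
step 2: δ ≈ -18.1 + (-8.3) = -26.4 permil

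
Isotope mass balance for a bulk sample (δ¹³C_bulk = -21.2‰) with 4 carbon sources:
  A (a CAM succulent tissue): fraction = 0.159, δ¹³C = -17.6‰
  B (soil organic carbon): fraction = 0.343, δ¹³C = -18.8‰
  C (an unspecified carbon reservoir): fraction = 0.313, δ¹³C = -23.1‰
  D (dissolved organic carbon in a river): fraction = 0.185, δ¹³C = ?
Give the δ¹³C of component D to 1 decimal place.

-25.5‰

Isotope mass balance: δ_bulk = Σ fᵢ·δᵢ.
-21.2 = 0.159×(-17.6) + 0.343×(-18.8) + 0.313×(-23.1) + 0.185×δ_D
0.185·δ_D = -21.2 − (-16.477) = -4.723
δ_D = -4.723 / 0.185 = -25.53‰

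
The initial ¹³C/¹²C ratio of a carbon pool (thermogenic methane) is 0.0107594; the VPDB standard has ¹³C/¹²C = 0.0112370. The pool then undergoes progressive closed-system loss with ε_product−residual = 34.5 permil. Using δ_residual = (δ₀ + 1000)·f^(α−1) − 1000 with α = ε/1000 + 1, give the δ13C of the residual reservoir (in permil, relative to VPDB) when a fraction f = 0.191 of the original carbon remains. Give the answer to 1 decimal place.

δ₀ = (0.0107594/0.0112370 − 1)×1000 = (0.957498 − 1)×1000 = -42.502 permil
α − 1 = ε/1000 = 0.0345
f^(α−1) = 0.191^(0.0345) = 0.944486
δ_res = (-42.502 + 1000) × 0.944486 − 1000 = 904.343 − 1000 = -95.66 permil

-95.7 permil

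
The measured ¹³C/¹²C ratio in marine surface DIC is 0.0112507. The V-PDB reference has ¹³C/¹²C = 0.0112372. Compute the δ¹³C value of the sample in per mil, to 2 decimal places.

δ¹³C = (R_sample / R_standard − 1) × 1000
R_sample / R_standard = 0.0112507 / 0.0112372 = 1.001201
δ¹³C = (1.001201 − 1) × 1000 = 1.201 per mil

1.20 per mil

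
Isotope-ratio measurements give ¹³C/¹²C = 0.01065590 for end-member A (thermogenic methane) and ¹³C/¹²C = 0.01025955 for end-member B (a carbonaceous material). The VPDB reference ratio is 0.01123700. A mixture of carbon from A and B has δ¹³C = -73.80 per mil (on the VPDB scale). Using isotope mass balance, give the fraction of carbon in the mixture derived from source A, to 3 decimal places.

0.374

δ_A = (0.01065590/0.01123700 − 1)×1000 = (0.948287 − 1)×1000 = -51.713 per mil
δ_B = (0.01025955/0.01123700 − 1)×1000 = (0.913015 − 1)×1000 = -86.985 per mil
f_A = (δ_mix − δ_B)/(δ_A − δ_B) = (-73.80 − (-86.985))/(-51.713 − (-86.985))
f_A = 13.185 / 35.272 = 0.3738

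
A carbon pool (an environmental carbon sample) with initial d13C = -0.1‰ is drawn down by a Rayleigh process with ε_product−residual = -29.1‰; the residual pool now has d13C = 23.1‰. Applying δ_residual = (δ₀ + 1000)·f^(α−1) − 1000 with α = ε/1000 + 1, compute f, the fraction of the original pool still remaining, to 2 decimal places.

0.45

α − 1 = ε/1000 = -0.0291
(δ_res + 1000)/(δ₀ + 1000) = (23.1 + 1000)/(-0.1 + 1000) = 1023.1/999.9 = 1.023202
f = 1.023202^(1/-0.0291) = exp(ln(1.023202)/-0.0291) = exp(0.02294/-0.0291)
f = exp(-0.7882) = 0.4547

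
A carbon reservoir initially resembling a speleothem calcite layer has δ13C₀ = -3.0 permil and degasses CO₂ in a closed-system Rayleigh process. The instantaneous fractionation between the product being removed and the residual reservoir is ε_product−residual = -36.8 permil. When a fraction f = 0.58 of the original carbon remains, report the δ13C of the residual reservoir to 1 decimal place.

Rayleigh residual: δ_res = (δ₀ + 1000)·f^(α−1) − 1000
α = ε/1000 + 1 = 0.96320, so α − 1 = -0.03680
f^(α−1) = 0.58^(-0.03680) = 1.020248
δ_res = (-3.0 + 1000) × 1.020248 − 1000 = 1017.187 − 1000 = 17.19 permil

17.2 permil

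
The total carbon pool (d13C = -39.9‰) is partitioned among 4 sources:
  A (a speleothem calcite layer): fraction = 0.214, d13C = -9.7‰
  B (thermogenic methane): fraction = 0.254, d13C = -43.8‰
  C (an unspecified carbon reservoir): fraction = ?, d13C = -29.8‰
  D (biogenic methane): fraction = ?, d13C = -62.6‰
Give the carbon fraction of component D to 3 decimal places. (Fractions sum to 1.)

Let f_D and f_C be the unknown fractions; fractions sum to 1 so f_D + f_C = 0.532.
Mass balance: Σ fᵢ·δᵢ = δ_bulk ⇒ f_D·(-62.6) + f_C·(-29.8) = -39.9 − (-13.201) = -26.699
Substitute f_C = 0.532 − f_D:
f_D·(-62.6 − -29.8) = -26.699 − 0.532×(-29.8) = -10.845
f_D = -10.845 / -32.8 = 0.3307

0.331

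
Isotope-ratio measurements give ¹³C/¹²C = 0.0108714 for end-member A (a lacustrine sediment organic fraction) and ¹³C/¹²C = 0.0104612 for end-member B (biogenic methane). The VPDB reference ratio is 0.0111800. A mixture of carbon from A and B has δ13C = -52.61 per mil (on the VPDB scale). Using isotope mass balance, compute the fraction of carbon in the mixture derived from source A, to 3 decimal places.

δ_A = (0.0108714/0.0111800 − 1)×1000 = (0.972397 − 1)×1000 = -27.603 per mil
δ_B = (0.0104612/0.0111800 − 1)×1000 = (0.935707 − 1)×1000 = -64.293 per mil
f_A = (δ_mix − δ_B)/(δ_A − δ_B) = (-52.61 − (-64.293))/(-27.603 − (-64.293))
f_A = 11.683 / 36.691 = 0.3184

0.318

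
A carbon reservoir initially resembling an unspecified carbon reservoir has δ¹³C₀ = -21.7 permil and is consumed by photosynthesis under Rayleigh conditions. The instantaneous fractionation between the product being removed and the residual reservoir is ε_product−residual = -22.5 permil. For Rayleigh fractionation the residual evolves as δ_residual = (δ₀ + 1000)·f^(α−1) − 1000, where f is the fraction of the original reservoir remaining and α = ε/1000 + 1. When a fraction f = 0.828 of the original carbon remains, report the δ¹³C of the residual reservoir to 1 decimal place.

-17.5 permil

Rayleigh residual: δ_res = (δ₀ + 1000)·f^(α−1) − 1000
α = ε/1000 + 1 = 0.97750, so α − 1 = -0.02250
f^(α−1) = 0.828^(-0.02250) = 1.004256
δ_res = (-21.7 + 1000) × 1.004256 − 1000 = 982.463 − 1000 = -17.54 permil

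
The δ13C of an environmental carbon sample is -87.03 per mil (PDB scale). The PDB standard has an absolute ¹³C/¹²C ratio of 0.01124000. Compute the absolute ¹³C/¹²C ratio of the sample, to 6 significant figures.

R_sample = R_standard × (δ13C/1000 + 1)
R_sample = 0.01124000 × (-87.03/1000 + 1) = 0.01124000 × 0.912970
R_sample = 0.0102618

0.0102618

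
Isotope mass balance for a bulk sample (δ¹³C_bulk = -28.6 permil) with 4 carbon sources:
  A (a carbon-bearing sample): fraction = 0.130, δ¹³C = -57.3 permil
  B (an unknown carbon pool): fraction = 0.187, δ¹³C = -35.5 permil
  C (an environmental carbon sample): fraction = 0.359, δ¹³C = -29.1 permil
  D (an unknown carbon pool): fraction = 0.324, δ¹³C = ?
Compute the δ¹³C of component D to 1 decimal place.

Isotope mass balance: δ_bulk = Σ fᵢ·δᵢ.
-28.6 = 0.130×(-57.3) + 0.187×(-35.5) + 0.359×(-29.1) + 0.324×δ_D
0.324·δ_D = -28.6 − (-24.534) = -4.066
δ_D = -4.066 / 0.324 = -12.55 permil

-12.5 permil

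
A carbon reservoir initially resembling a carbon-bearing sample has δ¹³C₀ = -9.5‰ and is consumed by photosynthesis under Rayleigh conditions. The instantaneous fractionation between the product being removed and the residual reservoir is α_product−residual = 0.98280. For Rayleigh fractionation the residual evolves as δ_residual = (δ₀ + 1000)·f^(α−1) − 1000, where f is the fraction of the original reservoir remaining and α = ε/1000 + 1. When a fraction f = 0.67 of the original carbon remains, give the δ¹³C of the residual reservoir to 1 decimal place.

Rayleigh residual: δ_res = (δ₀ + 1000)·f^(α−1) − 1000
α − 1 = -0.01720
f^(α−1) = 0.67^(-0.01720) = 1.006912
δ_res = (-9.5 + 1000) × 1.006912 − 1000 = 997.346 − 1000 = -2.65‰

-2.7‰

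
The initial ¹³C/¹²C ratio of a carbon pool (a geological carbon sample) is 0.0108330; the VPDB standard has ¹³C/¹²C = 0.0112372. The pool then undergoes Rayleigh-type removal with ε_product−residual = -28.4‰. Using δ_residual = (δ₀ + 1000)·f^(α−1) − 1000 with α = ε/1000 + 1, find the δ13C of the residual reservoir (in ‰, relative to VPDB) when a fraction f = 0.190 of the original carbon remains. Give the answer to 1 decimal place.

10.6‰

δ₀ = (0.0108330/0.0112372 − 1)×1000 = (0.964030 − 1)×1000 = -35.970‰
α − 1 = ε/1000 = -0.0284
f^(α−1) = 0.190^(-0.0284) = 1.048295
δ_res = (-35.970 + 1000) × 1.048295 − 1000 = 1010.588 − 1000 = 10.59‰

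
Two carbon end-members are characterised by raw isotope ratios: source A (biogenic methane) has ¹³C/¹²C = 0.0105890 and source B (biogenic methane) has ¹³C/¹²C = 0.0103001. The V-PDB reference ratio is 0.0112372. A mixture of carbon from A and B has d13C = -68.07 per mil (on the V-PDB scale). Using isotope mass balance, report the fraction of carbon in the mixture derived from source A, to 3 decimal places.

0.596

δ_A = (0.0105890/0.0112372 − 1)×1000 = (0.942317 − 1)×1000 = -57.683 per mil
δ_B = (0.0103001/0.0112372 − 1)×1000 = (0.916607 − 1)×1000 = -83.393 per mil
f_A = (δ_mix − δ_B)/(δ_A − δ_B) = (-68.07 − (-83.393))/(-57.683 − (-83.393))
f_A = 15.323 / 25.709 = 0.5960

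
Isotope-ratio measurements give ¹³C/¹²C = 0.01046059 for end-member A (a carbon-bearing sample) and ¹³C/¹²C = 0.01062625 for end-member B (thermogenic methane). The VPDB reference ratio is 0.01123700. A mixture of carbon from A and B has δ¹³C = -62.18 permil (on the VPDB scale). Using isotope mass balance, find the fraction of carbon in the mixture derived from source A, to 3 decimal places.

0.531

δ_A = (0.01046059/0.01123700 − 1)×1000 = (0.930906 − 1)×1000 = -69.094 permil
δ_B = (0.01062625/0.01123700 − 1)×1000 = (0.945648 − 1)×1000 = -54.352 permil
f_A = (δ_mix − δ_B)/(δ_A − δ_B) = (-62.18 − (-54.352))/(-69.094 − (-54.352))
f_A = -7.828 / -14.742 = 0.5310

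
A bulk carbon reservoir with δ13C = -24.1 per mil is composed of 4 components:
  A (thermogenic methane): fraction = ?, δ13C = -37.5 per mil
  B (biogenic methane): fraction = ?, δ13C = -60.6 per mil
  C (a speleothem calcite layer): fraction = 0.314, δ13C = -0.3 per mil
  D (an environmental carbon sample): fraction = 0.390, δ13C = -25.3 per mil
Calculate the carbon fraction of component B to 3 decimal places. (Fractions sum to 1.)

0.132

Let f_B and f_A be the unknown fractions; fractions sum to 1 so f_B + f_A = 0.296.
Mass balance: Σ fᵢ·δᵢ = δ_bulk ⇒ f_B·(-60.6) + f_A·(-37.5) = -24.1 − (-9.961) = -14.139
Substitute f_A = 0.296 − f_B:
f_B·(-60.6 − -37.5) = -14.139 − 0.296×(-37.5) = -3.039
f_B = -3.039 / -23.1 = 0.1315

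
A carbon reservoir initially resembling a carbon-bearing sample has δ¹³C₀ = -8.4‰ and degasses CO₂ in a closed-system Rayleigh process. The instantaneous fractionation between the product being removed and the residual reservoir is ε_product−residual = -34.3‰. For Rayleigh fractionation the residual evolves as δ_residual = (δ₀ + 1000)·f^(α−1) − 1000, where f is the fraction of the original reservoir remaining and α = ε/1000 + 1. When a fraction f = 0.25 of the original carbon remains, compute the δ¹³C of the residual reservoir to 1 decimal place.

Rayleigh residual: δ_res = (δ₀ + 1000)·f^(α−1) − 1000
α = ε/1000 + 1 = 0.96570, so α − 1 = -0.03430
f^(α−1) = 0.25^(-0.03430) = 1.048699
δ_res = (-8.4 + 1000) × 1.048699 − 1000 = 1039.889 − 1000 = 39.89‰

39.9‰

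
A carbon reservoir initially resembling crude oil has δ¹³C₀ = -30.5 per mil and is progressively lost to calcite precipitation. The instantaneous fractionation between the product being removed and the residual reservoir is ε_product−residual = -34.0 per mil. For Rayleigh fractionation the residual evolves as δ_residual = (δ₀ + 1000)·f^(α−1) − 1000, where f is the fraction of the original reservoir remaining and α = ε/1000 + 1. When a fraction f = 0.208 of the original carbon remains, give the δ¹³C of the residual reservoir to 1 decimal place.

22.7 per mil

Rayleigh residual: δ_res = (δ₀ + 1000)·f^(α−1) − 1000
α = ε/1000 + 1 = 0.96600, so α − 1 = -0.03400
f^(α−1) = 0.208^(-0.03400) = 1.054838
δ_res = (-30.5 + 1000) × 1.054838 − 1000 = 1022.666 − 1000 = 22.67 per mil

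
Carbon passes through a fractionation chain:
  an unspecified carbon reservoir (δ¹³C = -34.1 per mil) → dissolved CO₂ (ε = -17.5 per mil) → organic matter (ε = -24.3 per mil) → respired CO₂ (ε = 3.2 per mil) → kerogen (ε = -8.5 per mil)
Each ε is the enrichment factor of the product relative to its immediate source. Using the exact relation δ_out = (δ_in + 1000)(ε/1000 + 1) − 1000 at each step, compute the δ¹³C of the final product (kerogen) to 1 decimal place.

-79.0 per mil

step 1: δ = (-34.10 + 1000)·(-17.5/1000 + 1) − 1000 = -51.00 per mil
step 2: δ = (-51.00 + 1000)·(-24.3/1000 + 1) − 1000 = -74.06 per mil
step 3: δ = (-74.06 + 1000)·(3.2/1000 + 1) − 1000 = -71.10 per mil
step 4: δ = (-71.10 + 1000)·(-8.5/1000 + 1) − 1000 = -79.00 per mil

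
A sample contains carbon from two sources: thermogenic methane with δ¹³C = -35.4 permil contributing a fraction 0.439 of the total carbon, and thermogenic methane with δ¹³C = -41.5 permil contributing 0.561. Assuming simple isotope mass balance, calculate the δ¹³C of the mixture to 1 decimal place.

-38.8 permil

δ_mix = f_A·δ_A + f_B·δ_B
δ_mix = 0.439 × (-35.4) + 0.561 × (-41.5)
δ_mix = -15.54 + -23.28 = -38.82 permil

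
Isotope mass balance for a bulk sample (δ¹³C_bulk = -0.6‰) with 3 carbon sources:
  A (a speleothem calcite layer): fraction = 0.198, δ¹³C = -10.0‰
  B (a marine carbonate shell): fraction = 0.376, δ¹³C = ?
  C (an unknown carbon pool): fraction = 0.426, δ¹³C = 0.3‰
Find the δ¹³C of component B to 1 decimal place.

Isotope mass balance: δ_bulk = Σ fᵢ·δᵢ.
-0.6 = 0.198×(-10.0) + 0.376×δ_B + 0.426×(0.3)
0.376·δ_B = -0.6 − (-1.852) = 1.252
δ_B = 1.252 / 0.376 = 3.33‰

3.3‰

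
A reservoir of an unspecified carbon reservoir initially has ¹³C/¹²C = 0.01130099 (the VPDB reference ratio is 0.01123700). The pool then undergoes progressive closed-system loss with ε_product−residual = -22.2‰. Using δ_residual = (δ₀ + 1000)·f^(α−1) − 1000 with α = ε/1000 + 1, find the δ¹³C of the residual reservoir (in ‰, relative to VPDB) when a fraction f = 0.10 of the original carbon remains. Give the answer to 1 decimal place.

58.4‰

δ₀ = (0.01130099/0.01123700 − 1)×1000 = (1.005695 − 1)×1000 = 5.695‰
α − 1 = ε/1000 = -0.0222
f^(α−1) = 0.10^(-0.0222) = 1.052446
δ_res = (5.695 + 1000) × 1.052446 − 1000 = 1058.440 − 1000 = 58.44‰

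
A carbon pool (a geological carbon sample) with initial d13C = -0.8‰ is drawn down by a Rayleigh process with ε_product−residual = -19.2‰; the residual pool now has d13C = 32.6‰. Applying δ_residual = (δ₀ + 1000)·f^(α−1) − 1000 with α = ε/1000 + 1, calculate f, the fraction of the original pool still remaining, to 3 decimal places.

0.180

α − 1 = ε/1000 = -0.0192
(δ_res + 1000)/(δ₀ + 1000) = (32.6 + 1000)/(-0.8 + 1000) = 1032.6/999.2 = 1.033427
f = 1.033427^(1/-0.0192) = exp(ln(1.033427)/-0.0192) = exp(0.03288/-0.0192)
f = exp(-1.7125) = 0.1804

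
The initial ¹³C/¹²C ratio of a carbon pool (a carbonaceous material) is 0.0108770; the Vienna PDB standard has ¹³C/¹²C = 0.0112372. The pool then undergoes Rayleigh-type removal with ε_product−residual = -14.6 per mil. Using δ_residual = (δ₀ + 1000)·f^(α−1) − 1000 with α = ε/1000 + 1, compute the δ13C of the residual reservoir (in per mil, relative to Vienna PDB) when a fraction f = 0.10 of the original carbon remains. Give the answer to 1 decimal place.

δ₀ = (0.0108770/0.0112372 − 1)×1000 = (0.967946 − 1)×1000 = -32.054 per mil
α − 1 = ε/1000 = -0.0146
f^(α−1) = 0.10^(-0.0146) = 1.034189
δ_res = (-32.054 + 1000) × 1.034189 − 1000 = 1001.039 − 1000 = 1.04 per mil

1.0 per mil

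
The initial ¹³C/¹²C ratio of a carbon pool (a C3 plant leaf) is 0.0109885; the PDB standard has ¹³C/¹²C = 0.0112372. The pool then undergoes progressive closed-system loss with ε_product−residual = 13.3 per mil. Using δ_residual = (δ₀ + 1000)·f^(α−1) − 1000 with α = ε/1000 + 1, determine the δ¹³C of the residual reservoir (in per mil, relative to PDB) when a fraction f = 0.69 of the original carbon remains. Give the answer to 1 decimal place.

δ₀ = (0.0109885/0.0112372 − 1)×1000 = (0.977868 − 1)×1000 = -22.132 per mil
α − 1 = ε/1000 = 0.0133
f^(α−1) = 0.69^(0.0133) = 0.995077
δ_res = (-22.132 + 1000) × 0.995077 − 1000 = 973.054 − 1000 = -26.95 per mil

-26.9 per mil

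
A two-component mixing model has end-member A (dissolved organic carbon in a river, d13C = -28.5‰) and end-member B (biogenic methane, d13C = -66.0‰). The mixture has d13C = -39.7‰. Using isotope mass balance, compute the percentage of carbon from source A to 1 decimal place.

δ_mix = f_A·δ_A + (1 − f_A)·δ_B  ⇒  f_A = (δ_mix − δ_B)/(δ_A − δ_B)
f_A = (-39.7 − (-66.0)) / (-28.5 − (-66.0))
f_A = 26.3 / 37.5 = 0.7013

70.1%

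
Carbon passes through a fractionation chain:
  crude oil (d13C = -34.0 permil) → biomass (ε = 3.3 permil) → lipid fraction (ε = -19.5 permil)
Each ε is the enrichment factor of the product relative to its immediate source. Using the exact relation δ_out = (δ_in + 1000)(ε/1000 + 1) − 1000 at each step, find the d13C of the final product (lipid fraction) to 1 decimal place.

-49.7 permil

step 1: δ = (-34.00 + 1000)·(3.3/1000 + 1) − 1000 = -30.81 permil
step 2: δ = (-30.81 + 1000)·(-19.5/1000 + 1) − 1000 = -49.71 permil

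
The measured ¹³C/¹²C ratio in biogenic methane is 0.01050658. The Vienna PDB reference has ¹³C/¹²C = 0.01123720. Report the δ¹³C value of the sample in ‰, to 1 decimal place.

δ¹³C = (R_sample / R_standard − 1) × 1000
R_sample / R_standard = 0.01050658 / 0.01123720 = 0.934982
δ¹³C = (0.934982 − 1) × 1000 = -65.02‰

-65.0‰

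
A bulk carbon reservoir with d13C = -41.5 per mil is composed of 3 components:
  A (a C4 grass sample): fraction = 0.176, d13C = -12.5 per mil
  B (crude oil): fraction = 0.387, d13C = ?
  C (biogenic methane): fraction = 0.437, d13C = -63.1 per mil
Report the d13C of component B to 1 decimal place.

-30.3 per mil

Isotope mass balance: δ_bulk = Σ fᵢ·δᵢ.
-41.5 = 0.176×(-12.5) + 0.387×δ_B + 0.437×(-63.1)
0.387·δ_B = -41.5 − (-29.775) = -11.725
δ_B = -11.725 / 0.387 = -30.30 per mil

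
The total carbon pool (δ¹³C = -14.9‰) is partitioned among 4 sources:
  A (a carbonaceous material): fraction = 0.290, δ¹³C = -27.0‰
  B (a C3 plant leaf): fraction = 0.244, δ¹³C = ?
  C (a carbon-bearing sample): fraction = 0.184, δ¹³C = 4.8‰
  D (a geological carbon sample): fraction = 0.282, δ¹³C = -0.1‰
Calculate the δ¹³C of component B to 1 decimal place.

-32.5‰

Isotope mass balance: δ_bulk = Σ fᵢ·δᵢ.
-14.9 = 0.290×(-27.0) + 0.244×δ_B + 0.184×(4.8) + 0.282×(-0.1)
0.244·δ_B = -14.9 − (-6.975) = -7.925
δ_B = -7.925 / 0.244 = -32.48‰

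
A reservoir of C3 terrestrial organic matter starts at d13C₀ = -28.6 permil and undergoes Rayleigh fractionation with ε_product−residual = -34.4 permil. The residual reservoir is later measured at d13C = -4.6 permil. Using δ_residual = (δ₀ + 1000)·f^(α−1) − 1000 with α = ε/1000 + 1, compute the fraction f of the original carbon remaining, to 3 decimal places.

0.492

α − 1 = ε/1000 = -0.0344
(δ_res + 1000)/(δ₀ + 1000) = (-4.6 + 1000)/(-28.6 + 1000) = 995.4/971.4 = 1.024707
f = 1.024707^(1/-0.0344) = exp(ln(1.024707)/-0.0344) = exp(0.02441/-0.0344)
f = exp(-0.7095) = 0.4919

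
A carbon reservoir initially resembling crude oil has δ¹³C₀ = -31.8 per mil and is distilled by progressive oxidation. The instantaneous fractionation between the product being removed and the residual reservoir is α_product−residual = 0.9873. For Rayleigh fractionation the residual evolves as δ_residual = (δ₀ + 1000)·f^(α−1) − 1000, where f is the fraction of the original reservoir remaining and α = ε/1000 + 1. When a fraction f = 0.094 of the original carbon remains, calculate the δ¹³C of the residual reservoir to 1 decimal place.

Rayleigh residual: δ_res = (δ₀ + 1000)·f^(α−1) − 1000
α − 1 = -0.01270
f^(α−1) = 0.094^(-0.01270) = 1.030484
δ_res = (-31.8 + 1000) × 1.030484 − 1000 = 997.715 − 1000 = -2.29 per mil

-2.3 per mil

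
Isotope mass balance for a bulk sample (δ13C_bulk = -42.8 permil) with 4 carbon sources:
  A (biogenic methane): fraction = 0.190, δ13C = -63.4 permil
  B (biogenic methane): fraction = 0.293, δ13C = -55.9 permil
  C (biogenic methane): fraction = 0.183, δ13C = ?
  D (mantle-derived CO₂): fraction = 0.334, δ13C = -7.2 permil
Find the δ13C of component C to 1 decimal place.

-65.4 permil

Isotope mass balance: δ_bulk = Σ fᵢ·δᵢ.
-42.8 = 0.190×(-63.4) + 0.293×(-55.9) + 0.183×δ_C + 0.334×(-7.2)
0.183·δ_C = -42.8 − (-30.829) = -11.970
δ_C = -11.970 / 0.183 = -65.41 permil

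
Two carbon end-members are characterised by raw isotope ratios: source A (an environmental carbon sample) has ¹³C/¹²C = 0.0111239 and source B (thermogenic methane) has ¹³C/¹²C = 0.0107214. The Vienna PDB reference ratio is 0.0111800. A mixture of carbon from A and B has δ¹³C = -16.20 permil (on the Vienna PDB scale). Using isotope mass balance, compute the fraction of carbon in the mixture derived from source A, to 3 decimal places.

δ_A = (0.0111239/0.0111800 − 1)×1000 = (0.994982 − 1)×1000 = -5.018 permil
δ_B = (0.0107214/0.0111800 − 1)×1000 = (0.958980 − 1)×1000 = -41.020 permil
f_A = (δ_mix − δ_B)/(δ_A − δ_B) = (-16.20 − (-41.020))/(-5.018 − (-41.020))
f_A = 24.820 / 36.002 = 0.6894

0.689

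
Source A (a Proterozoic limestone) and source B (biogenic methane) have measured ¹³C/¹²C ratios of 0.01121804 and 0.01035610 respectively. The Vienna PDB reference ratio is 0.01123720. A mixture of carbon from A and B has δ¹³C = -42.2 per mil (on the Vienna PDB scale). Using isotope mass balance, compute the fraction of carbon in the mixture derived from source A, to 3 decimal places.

δ_A = (0.01121804/0.01123720 − 1)×1000 = (0.998295 − 1)×1000 = -1.705 per mil
δ_B = (0.01035610/0.01123720 − 1)×1000 = (0.921591 − 1)×1000 = -78.409 per mil
f_A = (δ_mix − δ_B)/(δ_A − δ_B) = (-42.2 − (-78.409))/(-1.705 − (-78.409))
f_A = 36.209 / 76.704 = 0.4721

0.472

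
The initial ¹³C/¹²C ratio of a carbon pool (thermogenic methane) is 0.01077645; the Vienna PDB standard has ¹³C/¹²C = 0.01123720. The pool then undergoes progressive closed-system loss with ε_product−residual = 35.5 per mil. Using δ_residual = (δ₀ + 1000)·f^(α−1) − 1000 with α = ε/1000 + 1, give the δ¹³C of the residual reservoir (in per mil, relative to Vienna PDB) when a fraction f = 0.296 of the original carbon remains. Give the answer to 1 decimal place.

δ₀ = (0.01077645/0.01123720 − 1)×1000 = (0.958998 − 1)×1000 = -41.002 per mil
α − 1 = ε/1000 = 0.0355
f^(α−1) = 0.296^(0.0355) = 0.957703
δ_res = (-41.002 + 1000) × 0.957703 − 1000 = 918.435 − 1000 = -81.56 per mil

-81.6 per mil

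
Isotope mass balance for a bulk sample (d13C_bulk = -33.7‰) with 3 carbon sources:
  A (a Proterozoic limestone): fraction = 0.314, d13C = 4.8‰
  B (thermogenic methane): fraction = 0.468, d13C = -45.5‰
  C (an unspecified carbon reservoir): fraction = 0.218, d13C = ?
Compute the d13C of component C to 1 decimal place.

Isotope mass balance: δ_bulk = Σ fᵢ·δᵢ.
-33.7 = 0.314×(4.8) + 0.468×(-45.5) + 0.218×δ_C
0.218·δ_C = -33.7 − (-19.787) = -13.913
δ_C = -13.913 / 0.218 = -63.82‰

-63.8‰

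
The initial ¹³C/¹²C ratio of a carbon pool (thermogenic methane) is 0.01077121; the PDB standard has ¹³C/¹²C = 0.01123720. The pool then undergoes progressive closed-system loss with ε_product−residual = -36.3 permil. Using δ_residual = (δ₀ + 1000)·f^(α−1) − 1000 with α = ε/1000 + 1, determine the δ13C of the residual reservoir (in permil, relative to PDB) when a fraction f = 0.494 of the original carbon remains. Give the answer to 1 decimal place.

-16.6 permil

δ₀ = (0.01077121/0.01123720 − 1)×1000 = (0.958531 − 1)×1000 = -41.469 permil
α − 1 = ε/1000 = -0.0363
f^(α−1) = 0.494^(-0.0363) = 1.025930
δ_res = (-41.469 + 1000) × 1.025930 − 1000 = 983.386 − 1000 = -16.61 permil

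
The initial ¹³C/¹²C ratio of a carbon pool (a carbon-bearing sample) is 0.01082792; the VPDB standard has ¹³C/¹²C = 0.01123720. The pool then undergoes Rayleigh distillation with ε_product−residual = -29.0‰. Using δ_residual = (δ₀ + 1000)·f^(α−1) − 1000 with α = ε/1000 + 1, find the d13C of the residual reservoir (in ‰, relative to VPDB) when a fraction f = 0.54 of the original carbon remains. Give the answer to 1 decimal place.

δ₀ = (0.01082792/0.01123720 − 1)×1000 = (0.963578 − 1)×1000 = -36.422‰
α − 1 = ε/1000 = -0.0290
f^(α−1) = 0.54^(-0.0290) = 1.018030
δ_res = (-36.422 + 1000) × 1.018030 − 1000 = 980.951 − 1000 = -19.05‰

-19.0‰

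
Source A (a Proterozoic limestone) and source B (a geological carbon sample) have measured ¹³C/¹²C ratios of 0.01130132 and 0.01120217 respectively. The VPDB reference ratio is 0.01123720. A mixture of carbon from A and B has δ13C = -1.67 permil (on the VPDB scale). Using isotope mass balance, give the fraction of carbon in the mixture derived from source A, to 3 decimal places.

0.164

δ_A = (0.01130132/0.01123720 − 1)×1000 = (1.005706 − 1)×1000 = 5.706 permil
δ_B = (0.01120217/0.01123720 − 1)×1000 = (0.996883 − 1)×1000 = -3.117 permil
f_A = (δ_mix − δ_B)/(δ_A − δ_B) = (-1.67 − (-3.117))/(5.706 − (-3.117))
f_A = 1.447 / 8.823 = 0.1640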